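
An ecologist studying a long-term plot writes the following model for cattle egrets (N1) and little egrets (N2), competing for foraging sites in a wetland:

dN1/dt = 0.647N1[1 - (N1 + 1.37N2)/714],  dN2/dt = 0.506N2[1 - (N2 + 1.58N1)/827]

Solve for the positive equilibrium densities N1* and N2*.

N1* ≈ 360, N2* ≈ 259

Setting both brackets to zero gives the nullclines N1 + 1.37N2 = 714 and 1.58N1 + N2 = 827.
Substituting N2 = 827 - 1.58N1 into the first: N1(1 - 1.37·1.58) = 714 - 1.37·827.
So N1* = -419/-1.16 = 360, and then N2* = 827 - 1.58·360 = 259.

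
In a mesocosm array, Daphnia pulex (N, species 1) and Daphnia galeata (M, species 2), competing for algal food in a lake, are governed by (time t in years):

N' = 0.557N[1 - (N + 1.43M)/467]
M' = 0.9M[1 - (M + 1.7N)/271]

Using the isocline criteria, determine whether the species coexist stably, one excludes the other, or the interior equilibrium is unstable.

Compare the nullcline intercepts: K1/α12 = 467/1.43 = 327 > K2 = 271; K2/α21 = 271/1.7 = 159 < K1 = 467.
Since the inequalities point opposite ways, species 1 can invade but species 2 cannot.

species 1 excludes species 2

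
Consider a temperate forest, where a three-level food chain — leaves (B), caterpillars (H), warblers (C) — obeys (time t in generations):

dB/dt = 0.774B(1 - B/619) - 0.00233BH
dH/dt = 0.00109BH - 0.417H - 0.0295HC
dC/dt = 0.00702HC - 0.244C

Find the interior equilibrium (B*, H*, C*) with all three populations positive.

From dC/dt = 0: 0.00702H* = 0.244, so H* = 34.8.
From dB/dt = 0: 0.774(1 - B*/619) = 0.00233·34.8, giving B* = 619·(1 - 0.105) = 554.
From dH/dt = 0: 0.00109·554 - 0.417 = 0.0295C*, so C* = 0.187/0.0295 = 6.34.

B* ≈ 554, H* ≈ 34.8, C* ≈ 6.34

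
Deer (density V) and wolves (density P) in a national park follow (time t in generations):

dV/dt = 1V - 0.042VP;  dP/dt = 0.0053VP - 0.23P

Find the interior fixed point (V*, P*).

V* ≈ 43.4, P* ≈ 23.8

Set dP/dt = 0 with P > 0: 0.0053V - 0.23 = 0, so V* = 0.23/0.0053 = 43.4.
Set dV/dt = 0 with V > 0: 1 - 0.042P = 0, so P* = 1/0.042 = 23.8.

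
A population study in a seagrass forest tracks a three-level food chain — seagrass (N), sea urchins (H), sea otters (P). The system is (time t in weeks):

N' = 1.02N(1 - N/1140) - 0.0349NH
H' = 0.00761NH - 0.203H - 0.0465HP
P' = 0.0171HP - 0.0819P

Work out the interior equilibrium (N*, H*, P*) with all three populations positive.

N* ≈ 953, H* ≈ 4.79, P* ≈ 152

From dP/dt = 0: 0.0171H* = 0.0819, so H* = 4.79.
From dN/dt = 0: 1.02(1 - N*/1140) = 0.0349·4.79, giving N* = 1140·(1 - 0.164) = 953.
From dH/dt = 0: 0.00761·953 - 0.203 = 0.0465P*, so P* = 7.05/0.0465 = 152.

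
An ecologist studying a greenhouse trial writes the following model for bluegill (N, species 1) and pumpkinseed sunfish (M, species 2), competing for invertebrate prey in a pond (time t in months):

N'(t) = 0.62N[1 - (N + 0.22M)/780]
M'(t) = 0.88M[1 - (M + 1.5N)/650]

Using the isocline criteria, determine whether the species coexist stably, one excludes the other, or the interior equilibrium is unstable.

Compare the nullcline intercepts: K1/α12 = 780/0.22 = 3550 > K2 = 650; K2/α21 = 650/1.5 = 433 < K1 = 780.
Since the inequalities point opposite ways, species 1 can invade but species 2 cannot.

species 1 excludes species 2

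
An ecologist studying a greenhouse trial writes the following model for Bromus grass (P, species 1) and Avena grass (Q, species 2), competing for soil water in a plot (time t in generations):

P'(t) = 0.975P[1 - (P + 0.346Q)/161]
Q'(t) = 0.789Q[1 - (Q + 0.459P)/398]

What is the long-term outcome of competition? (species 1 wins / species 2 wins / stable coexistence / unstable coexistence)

stable coexistence

Compare the nullcline intercepts: K1/α12 = 161/0.346 = 465 > K2 = 398; K2/α21 = 398/0.459 = 867 > K1 = 161.
Since both inequalities hold, each species can invade when rare, so the interior equilibrium is stable.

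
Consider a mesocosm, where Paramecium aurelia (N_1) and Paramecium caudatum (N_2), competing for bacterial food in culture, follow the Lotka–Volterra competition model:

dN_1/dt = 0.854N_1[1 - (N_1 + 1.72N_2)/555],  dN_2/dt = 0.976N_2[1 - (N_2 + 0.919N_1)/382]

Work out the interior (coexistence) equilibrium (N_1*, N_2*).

Setting both brackets to zero gives the nullclines N_1 + 1.72N_2 = 555 and 0.919N_1 + N_2 = 382.
Substituting N_2 = 382 - 0.919N_1 into the first: N_1(1 - 1.72·0.919) = 555 - 1.72·382.
So N_1* = -102/-0.581 = 176, and then N_2* = 382 - 0.919·176 = 221.

N_1* ≈ 176, N_2* ≈ 221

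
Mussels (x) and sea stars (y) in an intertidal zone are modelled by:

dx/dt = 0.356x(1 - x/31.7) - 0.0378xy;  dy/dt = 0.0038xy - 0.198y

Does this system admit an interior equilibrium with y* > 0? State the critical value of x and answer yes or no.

Threshold x = 52.1; K < 52.1, so no, the predator goes extinct.

The predator equation gives dy/dt > 0 only when x > 0.198/0.0038 = 52.1.
Without the predator, x → K = 31.7. Since 31.7 < 52.1, the predator cannot invade.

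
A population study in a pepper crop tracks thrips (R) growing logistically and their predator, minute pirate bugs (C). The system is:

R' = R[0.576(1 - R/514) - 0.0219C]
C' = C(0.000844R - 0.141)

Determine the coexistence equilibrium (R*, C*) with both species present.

From dC/dt = 0 with C > 0: 0.000844R* = 0.141, so R* = 167.
Substitute into dR/dt = 0: 0.576(1 - 167/514) = 0.0219C*.
The bracket is 0.675, giving C* = 0.389/0.0219 = 17.8.

R* ≈ 167, C* ≈ 17.8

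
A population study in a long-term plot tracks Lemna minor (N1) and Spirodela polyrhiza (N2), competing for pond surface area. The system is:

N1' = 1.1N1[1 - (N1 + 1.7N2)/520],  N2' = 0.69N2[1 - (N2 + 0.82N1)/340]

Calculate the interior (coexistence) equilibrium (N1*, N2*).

N1* ≈ 147, N2* ≈ 219

Setting both brackets to zero gives the nullclines N1 + 1.7N2 = 520 and 0.82N1 + N2 = 340.
Substituting N2 = 340 - 0.82N1 into the first: N1(1 - 1.7·0.82) = 520 - 1.7·340.
So N1* = -58/-0.394 = 147, and then N2* = 340 - 0.82·147 = 219.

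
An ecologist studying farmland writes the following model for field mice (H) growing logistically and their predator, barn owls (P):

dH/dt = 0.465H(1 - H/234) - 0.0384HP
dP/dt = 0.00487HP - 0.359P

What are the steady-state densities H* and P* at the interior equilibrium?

From dP/dt = 0 with P > 0: 0.00487H* = 0.359, so H* = 73.7.
Substitute into dH/dt = 0: 0.465(1 - 73.7/234) = 0.0384P*.
The bracket is 0.685, giving P* = 0.319/0.0384 = 8.29.

H* ≈ 73.7, P* ≈ 8.29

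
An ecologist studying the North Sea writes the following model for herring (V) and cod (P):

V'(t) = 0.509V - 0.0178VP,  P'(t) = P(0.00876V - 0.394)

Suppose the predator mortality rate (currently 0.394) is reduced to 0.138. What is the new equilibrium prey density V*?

V* ≈ 15.8

At the interior fixed point, setting dP/dt = 0 with P > 0 fixes V* = (predator death rate)/(VP coefficient) — independent of the other coefficients.
With the change, V* = 0.138/0.00876 = 15.8; it falls from 45.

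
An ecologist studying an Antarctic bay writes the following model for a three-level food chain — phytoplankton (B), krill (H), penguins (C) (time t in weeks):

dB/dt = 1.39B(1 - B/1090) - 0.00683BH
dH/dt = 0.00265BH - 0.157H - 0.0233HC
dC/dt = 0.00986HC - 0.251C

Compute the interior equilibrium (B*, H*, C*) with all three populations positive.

B* ≈ 954, H* ≈ 25.5, C* ≈ 102

From dC/dt = 0: 0.00986H* = 0.251, so H* = 25.5.
From dB/dt = 0: 1.39(1 - B*/1090) = 0.00683·25.5, giving B* = 1090·(1 - 0.125) = 954.
From dH/dt = 0: 0.00265·954 - 0.157 = 0.0233C*, so C* = 2.37/0.0233 = 102.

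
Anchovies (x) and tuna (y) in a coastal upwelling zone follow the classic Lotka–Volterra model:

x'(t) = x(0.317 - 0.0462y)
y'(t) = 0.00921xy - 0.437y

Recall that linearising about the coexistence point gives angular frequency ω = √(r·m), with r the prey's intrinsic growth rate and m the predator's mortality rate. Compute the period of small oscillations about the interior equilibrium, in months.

T ≈ 16.9 months

Here r = 0.317 and m = 0.437, so r·m = 0.139.
ω = √0.139 = 0.372 per month, hence T = 2π/ω ≈ 16.9 months.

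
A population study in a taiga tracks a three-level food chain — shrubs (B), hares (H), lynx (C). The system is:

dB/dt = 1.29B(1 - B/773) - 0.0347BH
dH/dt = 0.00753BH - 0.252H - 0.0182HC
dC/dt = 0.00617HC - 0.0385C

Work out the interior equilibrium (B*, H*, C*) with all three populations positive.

B* ≈ 643, H* ≈ 6.24, C* ≈ 252

From dC/dt = 0: 0.00617H* = 0.0385, so H* = 6.24.
From dB/dt = 0: 1.29(1 - B*/773) = 0.0347·6.24, giving B* = 773·(1 - 0.168) = 643.
From dH/dt = 0: 0.00753·643 - 0.252 = 0.0182C*, so C* = 4.59/0.0182 = 252.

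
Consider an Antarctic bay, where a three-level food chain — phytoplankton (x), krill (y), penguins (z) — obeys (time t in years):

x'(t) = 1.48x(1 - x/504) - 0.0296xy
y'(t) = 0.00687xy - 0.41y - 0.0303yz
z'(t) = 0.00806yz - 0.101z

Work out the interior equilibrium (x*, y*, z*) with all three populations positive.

From dz/dt = 0: 0.00806y* = 0.101, so y* = 12.5.
From dx/dt = 0: 1.48(1 - x*/504) = 0.0296·12.5, giving x* = 504·(1 - 0.251) = 378.
From dy/dt = 0: 0.00687·378 - 0.41 = 0.0303z*, so z* = 2.18/0.0303 = 72.1.

x* ≈ 378, y* ≈ 12.5, z* ≈ 72.1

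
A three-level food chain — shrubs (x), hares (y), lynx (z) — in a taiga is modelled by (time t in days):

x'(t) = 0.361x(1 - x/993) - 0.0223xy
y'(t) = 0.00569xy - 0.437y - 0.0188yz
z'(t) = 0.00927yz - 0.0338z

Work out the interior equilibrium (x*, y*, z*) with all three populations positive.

x* ≈ 769, y* ≈ 3.65, z* ≈ 210

From dz/dt = 0: 0.00927y* = 0.0338, so y* = 3.65.
From dx/dt = 0: 0.361(1 - x*/993) = 0.0223·3.65, giving x* = 993·(1 - 0.225) = 769.
From dy/dt = 0: 0.00569·769 - 0.437 = 0.0188z*, so z* = 3.94/0.0188 = 210.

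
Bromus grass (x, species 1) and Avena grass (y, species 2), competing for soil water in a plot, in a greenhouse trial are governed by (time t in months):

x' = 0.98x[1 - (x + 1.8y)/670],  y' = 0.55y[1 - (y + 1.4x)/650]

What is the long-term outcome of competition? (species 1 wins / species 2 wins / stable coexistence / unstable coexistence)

Compare the nullcline intercepts: K1/α12 = 670/1.8 = 372 < K2 = 650; K2/α21 = 650/1.4 = 464 < K1 = 670.
Since both are reversed, neither can invade when rare; the interior point is a saddle.

unstable coexistence (outcome depends on initial conditions)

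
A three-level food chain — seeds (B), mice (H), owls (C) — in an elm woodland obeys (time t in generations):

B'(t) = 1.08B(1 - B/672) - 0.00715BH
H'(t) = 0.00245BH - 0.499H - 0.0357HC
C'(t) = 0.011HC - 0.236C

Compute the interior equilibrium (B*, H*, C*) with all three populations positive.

From dC/dt = 0: 0.011H* = 0.236, so H* = 21.5.
From dB/dt = 0: 1.08(1 - B*/672) = 0.00715·21.5, giving B* = 672·(1 - 0.142) = 577.
From dH/dt = 0: 0.00245·577 - 0.499 = 0.0357C*, so C* = 0.914/0.0357 = 25.6.

B* ≈ 577, H* ≈ 21.5, C* ≈ 25.6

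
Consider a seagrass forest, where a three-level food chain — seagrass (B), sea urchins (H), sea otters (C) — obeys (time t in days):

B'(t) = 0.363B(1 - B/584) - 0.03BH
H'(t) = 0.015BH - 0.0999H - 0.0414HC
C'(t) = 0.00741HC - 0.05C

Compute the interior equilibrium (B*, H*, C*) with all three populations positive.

B* ≈ 258, H* ≈ 6.75, C* ≈ 91.2

From dC/dt = 0: 0.00741H* = 0.05, so H* = 6.75.
From dB/dt = 0: 0.363(1 - B*/584) = 0.03·6.75, giving B* = 584·(1 - 0.558) = 258.
From dH/dt = 0: 0.015·258 - 0.0999 = 0.0414C*, so C* = 3.78/0.0414 = 91.2.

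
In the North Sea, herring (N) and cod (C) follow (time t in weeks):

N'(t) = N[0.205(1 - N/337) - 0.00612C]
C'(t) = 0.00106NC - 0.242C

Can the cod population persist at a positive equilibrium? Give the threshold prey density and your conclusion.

Threshold N = 228; K > 228, so yes, the predator persists.

The predator equation gives dC/dt > 0 only when N > 0.242/0.00106 = 228.
Without the predator, N → K = 337. Since 337 > 228, the predator can invade and persist.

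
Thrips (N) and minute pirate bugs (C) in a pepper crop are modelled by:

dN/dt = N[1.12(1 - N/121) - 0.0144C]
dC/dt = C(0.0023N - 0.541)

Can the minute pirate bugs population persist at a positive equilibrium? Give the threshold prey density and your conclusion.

The predator equation gives dC/dt > 0 only when N > 0.541/0.0023 = 235.
Without the predator, N → K = 121. Since 121 < 235, the predator cannot invade.

Threshold N = 235; K < 235, so no, the predator goes extinct.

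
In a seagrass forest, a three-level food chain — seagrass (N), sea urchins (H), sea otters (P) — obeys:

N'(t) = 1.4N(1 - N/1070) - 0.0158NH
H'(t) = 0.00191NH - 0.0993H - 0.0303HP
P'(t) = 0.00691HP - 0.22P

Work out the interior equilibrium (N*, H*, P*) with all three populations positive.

From dP/dt = 0: 0.00691H* = 0.22, so H* = 31.8.
From dN/dt = 0: 1.4(1 - N*/1070) = 0.0158·31.8, giving N* = 1070·(1 - 0.359) = 686.
From dH/dt = 0: 0.00191·686 - 0.0993 = 0.0303P*, so P* = 1.21/0.0303 = 39.9.

N* ≈ 686, H* ≈ 31.8, P* ≈ 39.9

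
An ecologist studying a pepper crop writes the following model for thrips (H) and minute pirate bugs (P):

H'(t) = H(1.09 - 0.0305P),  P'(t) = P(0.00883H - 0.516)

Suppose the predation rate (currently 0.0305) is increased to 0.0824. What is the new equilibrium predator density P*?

P* ≈ 13.2

At the interior fixed point, setting dH/dt = 0 with H > 0 fixes P* = (prey growth rate)/(HP coefficient) — independent of the other coefficients.
With the change, P* = 1.09/0.0824 = 13.2; it falls from 35.7.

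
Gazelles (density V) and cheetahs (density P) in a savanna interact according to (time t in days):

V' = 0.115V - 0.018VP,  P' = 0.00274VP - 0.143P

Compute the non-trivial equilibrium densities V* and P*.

V* ≈ 52.2, P* ≈ 6.39

Set dP/dt = 0 with P > 0: 0.00274V - 0.143 = 0, so V* = 0.143/0.00274 = 52.2.
Set dV/dt = 0 with V > 0: 0.115 - 0.018P = 0, so P* = 0.115/0.018 = 6.39.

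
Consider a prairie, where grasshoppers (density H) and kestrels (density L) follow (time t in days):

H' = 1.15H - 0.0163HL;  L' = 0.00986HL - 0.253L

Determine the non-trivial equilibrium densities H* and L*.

H* ≈ 25.7, L* ≈ 70.6

Set dL/dt = 0 with L > 0: 0.00986H - 0.253 = 0, so H* = 0.253/0.00986 = 25.7.
Set dH/dt = 0 with H > 0: 1.15 - 0.0163L = 0, so L* = 1.15/0.0163 = 70.6.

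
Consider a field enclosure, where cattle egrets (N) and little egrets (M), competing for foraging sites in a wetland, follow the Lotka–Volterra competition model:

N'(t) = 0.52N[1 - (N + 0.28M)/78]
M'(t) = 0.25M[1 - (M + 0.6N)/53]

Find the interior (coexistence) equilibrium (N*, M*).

N* ≈ 75.9, M* ≈ 7.45

Setting both brackets to zero gives the nullclines N + 0.28M = 78 and 0.6N + M = 53.
Substituting M = 53 - 0.6N into the first: N(1 - 0.28·0.6) = 78 - 0.28·53.
So N* = 63.2/0.832 = 75.9, and then M* = 53 - 0.6·75.9 = 7.45.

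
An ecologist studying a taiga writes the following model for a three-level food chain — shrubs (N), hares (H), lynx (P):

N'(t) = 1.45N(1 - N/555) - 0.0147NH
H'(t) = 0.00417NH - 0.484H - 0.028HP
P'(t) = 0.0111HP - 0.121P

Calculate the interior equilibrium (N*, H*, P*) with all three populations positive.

N* ≈ 494, H* ≈ 10.9, P* ≈ 56.2

From dP/dt = 0: 0.0111H* = 0.121, so H* = 10.9.
From dN/dt = 0: 1.45(1 - N*/555) = 0.0147·10.9, giving N* = 555·(1 - 0.111) = 494.
From dH/dt = 0: 0.00417·494 - 0.484 = 0.028P*, so P* = 1.57/0.028 = 56.2.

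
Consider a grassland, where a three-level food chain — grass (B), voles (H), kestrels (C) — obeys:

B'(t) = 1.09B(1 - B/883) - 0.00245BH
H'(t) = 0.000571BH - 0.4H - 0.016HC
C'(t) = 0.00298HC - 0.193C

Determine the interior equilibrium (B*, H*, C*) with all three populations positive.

B* ≈ 754, H* ≈ 64.8, C* ≈ 1.92

From dC/dt = 0: 0.00298H* = 0.193, so H* = 64.8.
From dB/dt = 0: 1.09(1 - B*/883) = 0.00245·64.8, giving B* = 883·(1 - 0.146) = 754.
From dH/dt = 0: 0.000571·754 - 0.4 = 0.016C*, so C* = 0.0308/0.016 = 1.92.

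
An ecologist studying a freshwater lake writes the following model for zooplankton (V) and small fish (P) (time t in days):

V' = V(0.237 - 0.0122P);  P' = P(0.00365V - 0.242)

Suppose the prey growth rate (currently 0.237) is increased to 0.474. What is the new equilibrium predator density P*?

P* ≈ 38.9

At the interior fixed point, setting dV/dt = 0 with V > 0 fixes P* = (prey growth rate)/(VP coefficient) — independent of the other coefficients.
With the change, P* = 0.474/0.0122 = 38.9; it rises from 19.4.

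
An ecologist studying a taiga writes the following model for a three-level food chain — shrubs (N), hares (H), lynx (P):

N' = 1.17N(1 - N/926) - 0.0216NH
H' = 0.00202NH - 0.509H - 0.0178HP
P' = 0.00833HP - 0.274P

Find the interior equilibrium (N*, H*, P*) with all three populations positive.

From dP/dt = 0: 0.00833H* = 0.274, so H* = 32.9.
From dN/dt = 0: 1.17(1 - N*/926) = 0.0216·32.9, giving N* = 926·(1 - 0.607) = 364.
From dH/dt = 0: 0.00202·364 - 0.509 = 0.0178P*, so P* = 0.226/0.0178 = 12.7.

N* ≈ 364, H* ≈ 32.9, P* ≈ 12.7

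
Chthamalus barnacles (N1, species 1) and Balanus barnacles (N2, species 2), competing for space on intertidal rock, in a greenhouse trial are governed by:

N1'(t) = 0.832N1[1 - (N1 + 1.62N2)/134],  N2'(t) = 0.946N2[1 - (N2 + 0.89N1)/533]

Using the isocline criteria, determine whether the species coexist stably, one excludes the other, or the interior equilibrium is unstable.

species 2 excludes species 1

Compare the nullcline intercepts: K1/α12 = 134/1.62 = 82.7 < K2 = 533; K2/α21 = 533/0.89 = 599 > K1 = 134.
Since the inequalities point opposite ways, species 2 can invade but species 1 cannot.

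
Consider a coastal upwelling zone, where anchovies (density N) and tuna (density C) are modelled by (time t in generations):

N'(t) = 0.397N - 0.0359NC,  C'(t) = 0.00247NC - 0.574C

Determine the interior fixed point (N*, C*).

Set dC/dt = 0 with C > 0: 0.00247N - 0.574 = 0, so N* = 0.574/0.00247 = 232.
Set dN/dt = 0 with N > 0: 0.397 - 0.0359C = 0, so C* = 0.397/0.0359 = 11.1.

N* ≈ 232, C* ≈ 11.1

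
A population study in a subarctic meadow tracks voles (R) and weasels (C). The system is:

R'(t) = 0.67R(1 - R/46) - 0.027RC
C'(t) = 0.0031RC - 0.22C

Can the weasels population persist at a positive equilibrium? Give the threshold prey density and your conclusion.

The predator equation gives dC/dt > 0 only when R > 0.22/0.0031 = 71.
Without the predator, R → K = 46. Since 46 < 71, the predator cannot invade.

Threshold R = 71; K < 71, so no, the predator goes extinct.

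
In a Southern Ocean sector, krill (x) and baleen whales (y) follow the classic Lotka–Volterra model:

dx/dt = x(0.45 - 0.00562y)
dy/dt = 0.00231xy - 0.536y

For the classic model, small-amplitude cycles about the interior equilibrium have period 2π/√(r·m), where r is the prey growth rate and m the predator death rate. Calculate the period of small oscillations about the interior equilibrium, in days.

T ≈ 12.8 days

Here r = 0.45 and m = 0.536, so r·m = 0.241.
ω = √0.241 = 0.491 per day, hence T = 2π/ω ≈ 12.8 days.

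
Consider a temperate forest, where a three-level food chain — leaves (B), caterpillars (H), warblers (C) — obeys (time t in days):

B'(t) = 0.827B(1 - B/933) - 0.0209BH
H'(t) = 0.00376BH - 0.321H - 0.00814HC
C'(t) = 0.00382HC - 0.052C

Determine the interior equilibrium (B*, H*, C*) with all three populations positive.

B* ≈ 612, H* ≈ 13.6, C* ≈ 243

From dC/dt = 0: 0.00382H* = 0.052, so H* = 13.6.
From dB/dt = 0: 0.827(1 - B*/933) = 0.0209·13.6, giving B* = 933·(1 - 0.344) = 612.
From dH/dt = 0: 0.00376·612 - 0.321 = 0.00814C*, so C* = 1.98/0.00814 = 243.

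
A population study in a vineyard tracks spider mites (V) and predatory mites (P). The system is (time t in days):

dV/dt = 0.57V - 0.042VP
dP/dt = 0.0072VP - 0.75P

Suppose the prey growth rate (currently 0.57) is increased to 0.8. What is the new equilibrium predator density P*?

At the interior fixed point, setting dV/dt = 0 with V > 0 fixes P* = (prey growth rate)/(VP coefficient) — independent of the other coefficients.
With the change, P* = 0.8/0.042 = 19; it rises from 13.6.

P* ≈ 19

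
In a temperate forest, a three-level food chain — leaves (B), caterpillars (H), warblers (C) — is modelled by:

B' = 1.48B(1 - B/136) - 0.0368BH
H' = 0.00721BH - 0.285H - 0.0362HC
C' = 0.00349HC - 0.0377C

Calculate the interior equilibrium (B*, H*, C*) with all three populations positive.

From dC/dt = 0: 0.00349H* = 0.0377, so H* = 10.8.
From dB/dt = 0: 1.48(1 - B*/136) = 0.0368·10.8, giving B* = 136·(1 - 0.269) = 99.5.
From dH/dt = 0: 0.00721·99.5 - 0.285 = 0.0362C*, so C* = 0.432/0.0362 = 11.9.

B* ≈ 99.5, H* ≈ 10.8, C* ≈ 11.9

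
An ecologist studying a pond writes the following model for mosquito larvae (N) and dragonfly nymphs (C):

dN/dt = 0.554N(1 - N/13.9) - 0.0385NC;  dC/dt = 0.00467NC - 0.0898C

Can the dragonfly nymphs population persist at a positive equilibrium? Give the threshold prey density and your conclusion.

Threshold N = 19.2; K < 19.2, so no, the predator goes extinct.

The predator equation gives dC/dt > 0 only when N > 0.0898/0.00467 = 19.2.
Without the predator, N → K = 13.9. Since 13.9 < 19.2, the predator cannot invade.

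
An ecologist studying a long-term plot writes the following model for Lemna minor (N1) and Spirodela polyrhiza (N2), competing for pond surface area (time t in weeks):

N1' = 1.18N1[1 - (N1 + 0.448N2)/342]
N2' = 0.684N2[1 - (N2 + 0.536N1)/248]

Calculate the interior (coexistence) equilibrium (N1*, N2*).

N1* ≈ 304, N2* ≈ 85.1

Setting both brackets to zero gives the nullclines N1 + 0.448N2 = 342 and 0.536N1 + N2 = 248.
Substituting N2 = 248 - 0.536N1 into the first: N1(1 - 0.448·0.536) = 342 - 0.448·248.
So N1* = 231/0.76 = 304, and then N2* = 248 - 0.536·304 = 85.1.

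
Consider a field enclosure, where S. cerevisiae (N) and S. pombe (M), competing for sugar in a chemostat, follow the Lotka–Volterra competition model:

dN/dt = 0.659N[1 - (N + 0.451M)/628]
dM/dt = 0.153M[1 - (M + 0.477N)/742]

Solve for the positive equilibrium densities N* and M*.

N* ≈ 374, M* ≈ 564

Setting both brackets to zero gives the nullclines N + 0.451M = 628 and 0.477N + M = 742.
Substituting M = 742 - 0.477N into the first: N(1 - 0.451·0.477) = 628 - 0.451·742.
So N* = 293/0.785 = 374, and then M* = 742 - 0.477·374 = 564.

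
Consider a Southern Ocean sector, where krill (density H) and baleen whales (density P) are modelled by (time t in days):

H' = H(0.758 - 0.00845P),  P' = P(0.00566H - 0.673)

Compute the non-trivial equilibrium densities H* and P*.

H* ≈ 119, P* ≈ 89.7

Set dP/dt = 0 with P > 0: 0.00566H - 0.673 = 0, so H* = 0.673/0.00566 = 119.
Set dH/dt = 0 with H > 0: 0.758 - 0.00845P = 0, so P* = 0.758/0.00845 = 89.7.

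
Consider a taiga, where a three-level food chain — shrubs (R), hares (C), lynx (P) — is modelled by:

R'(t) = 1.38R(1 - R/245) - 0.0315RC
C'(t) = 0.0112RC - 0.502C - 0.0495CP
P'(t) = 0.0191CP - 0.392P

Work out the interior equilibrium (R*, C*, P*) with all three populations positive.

From dP/dt = 0: 0.0191C* = 0.392, so C* = 20.5.
From dR/dt = 0: 1.38(1 - R*/245) = 0.0315·20.5, giving R* = 245·(1 - 0.468) = 130.
From dC/dt = 0: 0.0112·130 - 0.502 = 0.0495P*, so P* = 0.957/0.0495 = 19.3.

R* ≈ 130, C* ≈ 20.5, P* ≈ 19.3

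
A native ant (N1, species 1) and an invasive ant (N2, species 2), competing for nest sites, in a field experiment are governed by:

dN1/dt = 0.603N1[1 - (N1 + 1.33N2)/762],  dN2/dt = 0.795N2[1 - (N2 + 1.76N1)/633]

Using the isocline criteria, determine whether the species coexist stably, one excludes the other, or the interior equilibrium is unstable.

unstable coexistence (outcome depends on initial conditions)

Compare the nullcline intercepts: K1/α12 = 762/1.33 = 573 < K2 = 633; K2/α21 = 633/1.76 = 360 < K1 = 762.
Since both are reversed, neither can invade when rare; the interior point is a saddle.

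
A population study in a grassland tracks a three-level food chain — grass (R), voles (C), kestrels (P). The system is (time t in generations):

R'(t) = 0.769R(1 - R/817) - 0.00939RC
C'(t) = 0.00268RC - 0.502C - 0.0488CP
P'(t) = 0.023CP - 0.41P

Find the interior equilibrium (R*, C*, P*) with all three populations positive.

R* ≈ 639, C* ≈ 17.8, P* ≈ 24.8

From dP/dt = 0: 0.023C* = 0.41, so C* = 17.8.
From dR/dt = 0: 0.769(1 - R*/817) = 0.00939·17.8, giving R* = 817·(1 - 0.218) = 639.
From dC/dt = 0: 0.00268·639 - 0.502 = 0.0488P*, so P* = 1.21/0.0488 = 24.8.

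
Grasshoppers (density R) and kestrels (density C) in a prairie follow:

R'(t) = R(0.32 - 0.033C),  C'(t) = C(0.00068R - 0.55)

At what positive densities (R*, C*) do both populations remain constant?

Set dC/dt = 0 with C > 0: 0.00068R - 0.55 = 0, so R* = 0.55/0.00068 = 809.
Set dR/dt = 0 with R > 0: 0.32 - 0.033C = 0, so C* = 0.32/0.033 = 9.7.

R* ≈ 809, C* ≈ 9.7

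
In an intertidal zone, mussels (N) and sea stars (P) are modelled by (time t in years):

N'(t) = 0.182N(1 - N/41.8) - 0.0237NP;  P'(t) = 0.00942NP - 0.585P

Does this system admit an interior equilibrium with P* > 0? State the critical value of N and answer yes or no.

Threshold N = 62.1; K < 62.1, so no, the predator goes extinct.

The predator equation gives dP/dt > 0 only when N > 0.585/0.00942 = 62.1.
Without the predator, N → K = 41.8. Since 41.8 < 62.1, the predator cannot invade.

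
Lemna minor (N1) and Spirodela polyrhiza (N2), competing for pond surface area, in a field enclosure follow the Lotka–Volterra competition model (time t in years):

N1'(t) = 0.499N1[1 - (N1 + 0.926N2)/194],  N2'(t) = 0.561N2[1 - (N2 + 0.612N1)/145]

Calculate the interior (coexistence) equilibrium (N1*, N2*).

Setting both brackets to zero gives the nullclines N1 + 0.926N2 = 194 and 0.612N1 + N2 = 145.
Substituting N2 = 145 - 0.612N1 into the first: N1(1 - 0.926·0.612) = 194 - 0.926·145.
So N1* = 59.7/0.433 = 138, and then N2* = 145 - 0.612·138 = 60.6.

N1* ≈ 138, N2* ≈ 60.6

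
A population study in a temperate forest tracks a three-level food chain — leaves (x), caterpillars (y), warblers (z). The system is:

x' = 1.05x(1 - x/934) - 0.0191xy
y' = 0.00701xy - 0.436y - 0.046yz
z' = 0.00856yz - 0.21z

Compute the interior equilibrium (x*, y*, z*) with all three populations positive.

From dz/dt = 0: 0.00856y* = 0.21, so y* = 24.5.
From dx/dt = 0: 1.05(1 - x*/934) = 0.0191·24.5, giving x* = 934·(1 - 0.446) = 517.
From dy/dt = 0: 0.00701·517 - 0.436 = 0.046z*, so z* = 3.19/0.046 = 69.3.

x* ≈ 517, y* ≈ 24.5, z* ≈ 69.3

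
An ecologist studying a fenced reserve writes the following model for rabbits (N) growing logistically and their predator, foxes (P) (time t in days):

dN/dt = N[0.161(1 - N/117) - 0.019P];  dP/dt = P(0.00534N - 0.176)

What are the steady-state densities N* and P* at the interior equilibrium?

From dP/dt = 0 with P > 0: 0.00534N* = 0.176, so N* = 33.
Substitute into dN/dt = 0: 0.161(1 - 33/117) = 0.019P*.
The bracket is 0.718, giving P* = 0.116/0.019 = 6.09.

N* ≈ 33, P* ≈ 6.09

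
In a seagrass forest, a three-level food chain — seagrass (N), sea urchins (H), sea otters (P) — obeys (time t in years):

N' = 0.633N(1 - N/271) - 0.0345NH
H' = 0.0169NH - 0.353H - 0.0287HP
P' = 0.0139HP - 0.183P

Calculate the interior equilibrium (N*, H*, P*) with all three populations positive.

N* ≈ 76.5, H* ≈ 13.2, P* ≈ 32.8

From dP/dt = 0: 0.0139H* = 0.183, so H* = 13.2.
From dN/dt = 0: 0.633(1 - N*/271) = 0.0345·13.2, giving N* = 271·(1 - 0.718) = 76.5.
From dH/dt = 0: 0.0169·76.5 - 0.353 = 0.0287P*, so P* = 0.941/0.0287 = 32.8.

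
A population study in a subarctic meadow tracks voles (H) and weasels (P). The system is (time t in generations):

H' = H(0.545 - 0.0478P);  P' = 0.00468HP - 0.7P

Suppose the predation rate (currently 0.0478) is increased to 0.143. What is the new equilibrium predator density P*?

At the interior fixed point, setting dH/dt = 0 with H > 0 fixes P* = (prey growth rate)/(HP coefficient) — independent of the other coefficients.
With the change, P* = 0.545/0.143 = 3.81; it falls from 11.4.

P* ≈ 3.81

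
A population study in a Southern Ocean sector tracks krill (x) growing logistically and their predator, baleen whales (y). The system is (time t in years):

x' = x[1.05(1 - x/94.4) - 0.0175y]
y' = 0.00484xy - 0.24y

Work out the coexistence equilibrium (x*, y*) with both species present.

x* ≈ 49.6, y* ≈ 28.5

From dy/dt = 0 with y > 0: 0.00484x* = 0.24, so x* = 49.6.
Substitute into dx/dt = 0: 1.05(1 - 49.6/94.4) = 0.0175y*.
The bracket is 0.475, giving y* = 0.498/0.0175 = 28.5.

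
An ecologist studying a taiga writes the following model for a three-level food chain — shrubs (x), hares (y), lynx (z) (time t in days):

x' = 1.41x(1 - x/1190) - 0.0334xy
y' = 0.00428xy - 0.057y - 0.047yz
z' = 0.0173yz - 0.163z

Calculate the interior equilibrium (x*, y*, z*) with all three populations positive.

x* ≈ 924, y* ≈ 9.42, z* ≈ 83

From dz/dt = 0: 0.0173y* = 0.163, so y* = 9.42.
From dx/dt = 0: 1.41(1 - x*/1190) = 0.0334·9.42, giving x* = 1190·(1 - 0.223) = 924.
From dy/dt = 0: 0.00428·924 - 0.057 = 0.047z*, so z* = 3.9/0.047 = 83.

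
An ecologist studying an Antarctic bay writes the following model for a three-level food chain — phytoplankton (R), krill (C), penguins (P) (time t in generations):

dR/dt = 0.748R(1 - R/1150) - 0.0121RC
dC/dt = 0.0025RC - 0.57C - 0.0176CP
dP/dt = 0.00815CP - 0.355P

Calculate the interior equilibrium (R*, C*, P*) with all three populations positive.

R* ≈ 340, C* ≈ 43.6, P* ≈ 15.9

From dP/dt = 0: 0.00815C* = 0.355, so C* = 43.6.
From dR/dt = 0: 0.748(1 - R*/1150) = 0.0121·43.6, giving R* = 1150·(1 - 0.705) = 340.
From dC/dt = 0: 0.0025·340 - 0.57 = 0.0176P*, so P* = 0.279/0.0176 = 15.9.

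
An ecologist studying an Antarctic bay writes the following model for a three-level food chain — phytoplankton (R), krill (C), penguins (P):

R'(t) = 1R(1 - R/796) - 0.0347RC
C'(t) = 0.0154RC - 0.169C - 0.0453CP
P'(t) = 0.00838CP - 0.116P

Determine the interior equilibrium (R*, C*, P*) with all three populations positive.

R* ≈ 414, C* ≈ 13.8, P* ≈ 137

From dP/dt = 0: 0.00838C* = 0.116, so C* = 13.8.
From dR/dt = 0: 1(1 - R*/796) = 0.0347·13.8, giving R* = 796·(1 - 0.48) = 414.
From dC/dt = 0: 0.0154·414 - 0.169 = 0.0453P*, so P* = 6.2/0.0453 = 137.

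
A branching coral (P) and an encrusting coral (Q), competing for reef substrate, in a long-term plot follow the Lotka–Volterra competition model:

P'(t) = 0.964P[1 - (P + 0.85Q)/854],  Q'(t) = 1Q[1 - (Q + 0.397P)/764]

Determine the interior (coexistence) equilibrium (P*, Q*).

P* ≈ 309, Q* ≈ 641

Setting both brackets to zero gives the nullclines P + 0.85Q = 854 and 0.397P + Q = 764.
Substituting Q = 764 - 0.397P into the first: P(1 - 0.85·0.397) = 854 - 0.85·764.
So P* = 205/0.663 = 309, and then Q* = 764 - 0.397·309 = 641.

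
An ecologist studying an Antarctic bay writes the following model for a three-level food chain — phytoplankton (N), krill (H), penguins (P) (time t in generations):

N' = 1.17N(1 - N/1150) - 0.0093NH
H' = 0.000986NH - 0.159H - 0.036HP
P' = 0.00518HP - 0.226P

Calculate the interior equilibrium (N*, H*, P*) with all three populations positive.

N* ≈ 751, H* ≈ 43.6, P* ≈ 16.2

From dP/dt = 0: 0.00518H* = 0.226, so H* = 43.6.
From dN/dt = 0: 1.17(1 - N*/1150) = 0.0093·43.6, giving N* = 1150·(1 - 0.347) = 751.
From dH/dt = 0: 0.000986·751 - 0.159 = 0.036P*, so P* = 0.582/0.036 = 16.2.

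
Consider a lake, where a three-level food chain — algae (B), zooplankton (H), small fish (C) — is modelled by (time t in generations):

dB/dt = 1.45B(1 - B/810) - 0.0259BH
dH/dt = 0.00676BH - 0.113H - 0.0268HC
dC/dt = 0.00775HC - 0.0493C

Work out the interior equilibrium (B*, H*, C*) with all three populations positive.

B* ≈ 718, H* ≈ 6.36, C* ≈ 177

From dC/dt = 0: 0.00775H* = 0.0493, so H* = 6.36.
From dB/dt = 0: 1.45(1 - B*/810) = 0.0259·6.36, giving B* = 810·(1 - 0.114) = 718.
From dH/dt = 0: 0.00676·718 - 0.113 = 0.0268C*, so C* = 4.74/0.0268 = 177.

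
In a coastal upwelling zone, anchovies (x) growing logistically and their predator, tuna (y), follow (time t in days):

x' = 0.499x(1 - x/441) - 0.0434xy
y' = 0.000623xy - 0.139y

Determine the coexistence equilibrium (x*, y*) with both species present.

x* ≈ 223, y* ≈ 5.68

From dy/dt = 0 with y > 0: 0.000623x* = 0.139, so x* = 223.
Substitute into dx/dt = 0: 0.499(1 - 223/441) = 0.0434y*.
The bracket is 0.494, giving y* = 0.247/0.0434 = 5.68.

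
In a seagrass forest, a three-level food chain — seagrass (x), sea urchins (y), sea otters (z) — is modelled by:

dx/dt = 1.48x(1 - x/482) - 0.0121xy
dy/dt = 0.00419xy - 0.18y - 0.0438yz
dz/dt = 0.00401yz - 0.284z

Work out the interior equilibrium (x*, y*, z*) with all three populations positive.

From dz/dt = 0: 0.00401y* = 0.284, so y* = 70.8.
From dx/dt = 0: 1.48(1 - x*/482) = 0.0121·70.8, giving x* = 482·(1 - 0.579) = 203.
From dy/dt = 0: 0.00419·203 - 0.18 = 0.0438z*, so z* = 0.67/0.0438 = 15.3.

x* ≈ 203, y* ≈ 70.8, z* ≈ 15.3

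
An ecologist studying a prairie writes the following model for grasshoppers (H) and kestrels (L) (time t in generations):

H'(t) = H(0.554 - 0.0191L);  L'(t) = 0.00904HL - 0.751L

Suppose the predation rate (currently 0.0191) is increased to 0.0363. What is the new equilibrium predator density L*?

L* ≈ 15.3

At the interior fixed point, setting dH/dt = 0 with H > 0 fixes L* = (prey growth rate)/(HL coefficient) — independent of the other coefficients.
With the change, L* = 0.554/0.0363 = 15.3; it falls from 29.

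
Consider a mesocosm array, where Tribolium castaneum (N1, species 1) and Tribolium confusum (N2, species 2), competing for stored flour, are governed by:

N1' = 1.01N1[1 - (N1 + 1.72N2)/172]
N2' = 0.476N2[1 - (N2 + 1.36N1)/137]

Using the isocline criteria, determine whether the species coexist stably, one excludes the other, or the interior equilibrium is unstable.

unstable coexistence (outcome depends on initial conditions)

Compare the nullcline intercepts: K1/α12 = 172/1.72 = 100 < K2 = 137; K2/α21 = 137/1.36 = 101 < K1 = 172.
Since both are reversed, neither can invade when rare; the interior point is a saddle.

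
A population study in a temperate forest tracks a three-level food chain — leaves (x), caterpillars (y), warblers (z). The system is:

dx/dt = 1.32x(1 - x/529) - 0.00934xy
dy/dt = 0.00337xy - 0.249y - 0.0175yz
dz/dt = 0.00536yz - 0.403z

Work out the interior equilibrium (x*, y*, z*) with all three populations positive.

From dz/dt = 0: 0.00536y* = 0.403, so y* = 75.2.
From dx/dt = 0: 1.32(1 - x*/529) = 0.00934·75.2, giving x* = 529·(1 - 0.532) = 248.
From dy/dt = 0: 0.00337·248 - 0.249 = 0.0175z*, so z* = 0.585/0.0175 = 33.4.

x* ≈ 248, y* ≈ 75.2, z* ≈ 33.4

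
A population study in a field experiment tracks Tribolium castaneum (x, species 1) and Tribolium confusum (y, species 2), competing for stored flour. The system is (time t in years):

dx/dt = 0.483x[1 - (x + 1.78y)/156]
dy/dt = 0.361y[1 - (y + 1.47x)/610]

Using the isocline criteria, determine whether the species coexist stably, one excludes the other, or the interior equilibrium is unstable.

Compare the nullcline intercepts: K1/α12 = 156/1.78 = 87.6 < K2 = 610; K2/α21 = 610/1.47 = 415 > K1 = 156.
Since the inequalities point opposite ways, species 2 can invade but species 1 cannot.

species 2 excludes species 1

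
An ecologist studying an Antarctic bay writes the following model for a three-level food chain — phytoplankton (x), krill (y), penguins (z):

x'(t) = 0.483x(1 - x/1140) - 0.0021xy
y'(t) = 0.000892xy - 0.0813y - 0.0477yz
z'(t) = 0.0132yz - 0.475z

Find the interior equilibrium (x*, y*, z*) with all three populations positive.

x* ≈ 962, y* ≈ 36, z* ≈ 16.3

From dz/dt = 0: 0.0132y* = 0.475, so y* = 36.
From dx/dt = 0: 0.483(1 - x*/1140) = 0.0021·36, giving x* = 1140·(1 - 0.156) = 962.
From dy/dt = 0: 0.000892·962 - 0.0813 = 0.0477z*, so z* = 0.776/0.0477 = 16.3.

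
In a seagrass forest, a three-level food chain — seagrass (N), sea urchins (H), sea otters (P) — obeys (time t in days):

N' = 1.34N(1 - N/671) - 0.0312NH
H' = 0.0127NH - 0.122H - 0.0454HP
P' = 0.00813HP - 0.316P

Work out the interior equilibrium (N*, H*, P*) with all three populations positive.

From dP/dt = 0: 0.00813H* = 0.316, so H* = 38.9.
From dN/dt = 0: 1.34(1 - N*/671) = 0.0312·38.9, giving N* = 671·(1 - 0.905) = 63.7.
From dH/dt = 0: 0.0127·63.7 - 0.122 = 0.0454P*, so P* = 0.688/0.0454 = 15.1.

N* ≈ 63.7, H* ≈ 38.9, P* ≈ 15.1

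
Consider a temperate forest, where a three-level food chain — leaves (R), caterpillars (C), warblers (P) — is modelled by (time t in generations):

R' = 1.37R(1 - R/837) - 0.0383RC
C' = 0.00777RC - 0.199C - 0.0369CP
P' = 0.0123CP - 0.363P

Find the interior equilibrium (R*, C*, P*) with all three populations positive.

From dP/dt = 0: 0.0123C* = 0.363, so C* = 29.5.
From dR/dt = 0: 1.37(1 - R*/837) = 0.0383·29.5, giving R* = 837·(1 - 0.825) = 146.
From dC/dt = 0: 0.00777·146 - 0.199 = 0.0369P*, so P* = 0.939/0.0369 = 25.4.

R* ≈ 146, C* ≈ 29.5, P* ≈ 25.4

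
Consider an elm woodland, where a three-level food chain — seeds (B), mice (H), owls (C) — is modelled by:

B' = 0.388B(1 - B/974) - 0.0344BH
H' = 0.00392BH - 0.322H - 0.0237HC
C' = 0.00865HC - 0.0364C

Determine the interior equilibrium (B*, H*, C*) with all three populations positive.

B* ≈ 611, H* ≈ 4.21, C* ≈ 87.4

From dC/dt = 0: 0.00865H* = 0.0364, so H* = 4.21.
From dB/dt = 0: 0.388(1 - B*/974) = 0.0344·4.21, giving B* = 974·(1 - 0.373) = 611.
From dH/dt = 0: 0.00392·611 - 0.322 = 0.0237C*, so C* = 2.07/0.0237 = 87.4.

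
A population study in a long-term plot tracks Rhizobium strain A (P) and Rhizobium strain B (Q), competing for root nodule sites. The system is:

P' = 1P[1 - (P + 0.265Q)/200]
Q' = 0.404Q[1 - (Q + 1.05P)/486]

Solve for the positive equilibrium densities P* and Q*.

P* ≈ 98.7, Q* ≈ 382

Setting both brackets to zero gives the nullclines P + 0.265Q = 200 and 1.05P + Q = 486.
Substituting Q = 486 - 1.05P into the first: P(1 - 0.265·1.05) = 200 - 0.265·486.
So P* = 71.2/0.722 = 98.7, and then Q* = 486 - 1.05·98.7 = 382.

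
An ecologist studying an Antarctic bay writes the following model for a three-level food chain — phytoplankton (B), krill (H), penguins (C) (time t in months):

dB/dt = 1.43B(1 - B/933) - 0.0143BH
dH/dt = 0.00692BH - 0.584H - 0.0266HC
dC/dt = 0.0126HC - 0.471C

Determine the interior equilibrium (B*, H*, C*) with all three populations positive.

From dC/dt = 0: 0.0126H* = 0.471, so H* = 37.4.
From dB/dt = 0: 1.43(1 - B*/933) = 0.0143·37.4, giving B* = 933·(1 - 0.374) = 584.
From dH/dt = 0: 0.00692·584 - 0.584 = 0.0266C*, so C* = 3.46/0.0266 = 130.

B* ≈ 584, H* ≈ 37.4, C* ≈ 130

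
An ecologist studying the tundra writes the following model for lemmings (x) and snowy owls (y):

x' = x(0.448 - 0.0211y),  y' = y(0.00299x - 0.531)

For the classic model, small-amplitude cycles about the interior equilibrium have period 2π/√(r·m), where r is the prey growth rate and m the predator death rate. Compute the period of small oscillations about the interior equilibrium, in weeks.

Here r = 0.448 and m = 0.531, so r·m = 0.238.
ω = √0.238 = 0.488 per week, hence T = 2π/ω ≈ 12.9 weeks.

T ≈ 12.9 weeks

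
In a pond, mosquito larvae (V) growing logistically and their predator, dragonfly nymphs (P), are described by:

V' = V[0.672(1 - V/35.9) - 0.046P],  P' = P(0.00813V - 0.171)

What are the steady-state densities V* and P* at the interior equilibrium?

V* ≈ 21, P* ≈ 6.05

From dP/dt = 0 with P > 0: 0.00813V* = 0.171, so V* = 21.
Substitute into dV/dt = 0: 0.672(1 - 21/35.9) = 0.046P*.
The bracket is 0.414, giving P* = 0.278/0.046 = 6.05.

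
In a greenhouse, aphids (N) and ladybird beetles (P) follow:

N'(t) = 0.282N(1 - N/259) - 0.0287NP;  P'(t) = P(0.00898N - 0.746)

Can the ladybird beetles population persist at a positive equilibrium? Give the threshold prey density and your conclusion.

The predator equation gives dP/dt > 0 only when N > 0.746/0.00898 = 83.1.
Without the predator, N → K = 259. Since 259 > 83.1, the predator can invade and persist.

Threshold N = 83.1; K > 83.1, so yes, the predator persists.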